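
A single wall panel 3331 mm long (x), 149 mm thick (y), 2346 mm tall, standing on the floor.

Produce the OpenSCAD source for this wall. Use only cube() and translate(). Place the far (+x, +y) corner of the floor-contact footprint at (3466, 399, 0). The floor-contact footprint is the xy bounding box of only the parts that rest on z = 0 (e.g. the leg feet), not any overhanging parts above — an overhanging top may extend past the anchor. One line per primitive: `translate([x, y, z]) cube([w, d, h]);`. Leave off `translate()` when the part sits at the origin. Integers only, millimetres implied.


translate([135, 250, 0]) cube([3331, 149, 2346]);


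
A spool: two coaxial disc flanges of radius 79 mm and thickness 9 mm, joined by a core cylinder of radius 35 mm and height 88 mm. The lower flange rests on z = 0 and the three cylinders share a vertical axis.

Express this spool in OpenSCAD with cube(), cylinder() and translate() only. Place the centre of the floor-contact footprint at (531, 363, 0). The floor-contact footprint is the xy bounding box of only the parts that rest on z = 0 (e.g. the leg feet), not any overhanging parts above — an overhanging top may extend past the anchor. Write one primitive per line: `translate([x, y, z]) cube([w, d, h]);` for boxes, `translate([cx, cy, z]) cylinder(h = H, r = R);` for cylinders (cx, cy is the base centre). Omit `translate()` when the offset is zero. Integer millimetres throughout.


translate([531, 363, 0]) cylinder(h = 9, r = 79);
translate([531, 363, 9]) cylinder(h = 88, r = 35);
translate([531, 363, 97]) cylinder(h = 9, r = 79);


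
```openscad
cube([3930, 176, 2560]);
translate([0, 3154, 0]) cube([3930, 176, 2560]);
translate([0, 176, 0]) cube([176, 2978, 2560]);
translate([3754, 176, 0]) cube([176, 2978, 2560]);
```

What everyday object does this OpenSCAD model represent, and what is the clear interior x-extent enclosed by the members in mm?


A house (or room) frame. The interior width is 3578 mm.

Four 2560 mm walls enclosing a rectangle with no floor or roof — a room or house frame. Outside width is 3930 mm and wall thickness is 176 mm, so the interior width is 3930 − 2 × 176 = 3578 mm.


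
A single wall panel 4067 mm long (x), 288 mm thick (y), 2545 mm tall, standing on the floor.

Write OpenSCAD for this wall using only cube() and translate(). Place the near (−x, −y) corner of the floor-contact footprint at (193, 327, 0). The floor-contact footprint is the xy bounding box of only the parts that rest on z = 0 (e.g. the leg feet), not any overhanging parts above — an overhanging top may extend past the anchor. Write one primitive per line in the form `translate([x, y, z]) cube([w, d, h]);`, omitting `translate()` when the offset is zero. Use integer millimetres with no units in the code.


translate([193, 327, 0]) cube([4067, 288, 2545]);


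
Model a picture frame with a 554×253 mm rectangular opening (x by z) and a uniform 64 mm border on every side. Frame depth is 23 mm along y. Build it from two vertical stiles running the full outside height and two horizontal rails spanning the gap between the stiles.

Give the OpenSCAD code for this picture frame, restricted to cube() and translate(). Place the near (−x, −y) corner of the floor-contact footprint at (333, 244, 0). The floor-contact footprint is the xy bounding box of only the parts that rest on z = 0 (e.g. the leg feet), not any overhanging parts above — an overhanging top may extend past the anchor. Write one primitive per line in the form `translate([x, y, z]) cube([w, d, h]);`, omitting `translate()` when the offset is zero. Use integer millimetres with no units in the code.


translate([333, 244, 0]) cube([64, 23, 381]);
translate([951, 244, 0]) cube([64, 23, 381]);
translate([397, 244, 0]) cube([554, 23, 64]);
translate([397, 244, 317]) cube([554, 23, 64]);


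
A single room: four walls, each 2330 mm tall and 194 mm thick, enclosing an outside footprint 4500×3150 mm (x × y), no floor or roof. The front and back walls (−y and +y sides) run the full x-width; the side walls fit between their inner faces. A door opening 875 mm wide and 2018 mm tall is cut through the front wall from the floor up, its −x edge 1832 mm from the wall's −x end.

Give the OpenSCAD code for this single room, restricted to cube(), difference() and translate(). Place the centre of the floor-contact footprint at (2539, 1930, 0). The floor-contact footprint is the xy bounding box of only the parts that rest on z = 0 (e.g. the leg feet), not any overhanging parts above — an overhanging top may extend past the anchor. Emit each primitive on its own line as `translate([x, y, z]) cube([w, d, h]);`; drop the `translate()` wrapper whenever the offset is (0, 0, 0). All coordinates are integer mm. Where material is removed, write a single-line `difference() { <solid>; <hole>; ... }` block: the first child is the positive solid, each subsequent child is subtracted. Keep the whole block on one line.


difference() { translate([289, 355, 0]) cube([4500, 194, 2330]); translate([2121, 355, 0]) cube([875, 194, 2018]); }
translate([289, 3311, 0]) cube([4500, 194, 2330]);
translate([289, 549, 0]) cube([194, 2762, 2330]);
translate([4595, 549, 0]) cube([194, 2762, 2330]);


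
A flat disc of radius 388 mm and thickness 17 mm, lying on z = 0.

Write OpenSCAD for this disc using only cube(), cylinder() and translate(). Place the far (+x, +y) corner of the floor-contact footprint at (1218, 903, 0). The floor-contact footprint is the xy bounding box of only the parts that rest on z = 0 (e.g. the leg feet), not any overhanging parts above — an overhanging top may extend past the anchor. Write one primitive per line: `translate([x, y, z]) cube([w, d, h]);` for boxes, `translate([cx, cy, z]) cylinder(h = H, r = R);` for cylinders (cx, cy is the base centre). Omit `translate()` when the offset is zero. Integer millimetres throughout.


translate([830, 515, 0]) cylinder(h = 17, r = 388);


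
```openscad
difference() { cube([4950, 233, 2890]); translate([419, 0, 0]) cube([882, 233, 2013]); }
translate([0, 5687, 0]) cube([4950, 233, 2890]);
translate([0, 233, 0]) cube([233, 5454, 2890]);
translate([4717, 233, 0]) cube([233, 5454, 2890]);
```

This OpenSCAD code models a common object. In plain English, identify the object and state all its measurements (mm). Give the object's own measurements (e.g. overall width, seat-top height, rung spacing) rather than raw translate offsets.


A single room: four walls, each 2890 mm tall and 233 mm thick, enclosing an outside footprint 4950×5920 mm (x × y), no floor or roof. The front and back walls (−y and +y sides) run the full x-width; the side walls fit between their inner faces. A door opening 882 mm wide and 2013 mm tall is cut through the front wall from the floor up, its −x edge 419 mm from the wall's −x end.


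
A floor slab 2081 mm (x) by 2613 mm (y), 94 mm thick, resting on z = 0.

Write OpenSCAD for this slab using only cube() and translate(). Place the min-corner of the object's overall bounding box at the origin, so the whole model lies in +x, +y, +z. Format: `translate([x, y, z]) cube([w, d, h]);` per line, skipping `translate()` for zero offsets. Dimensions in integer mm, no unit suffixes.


cube([2081, 2613, 94]);


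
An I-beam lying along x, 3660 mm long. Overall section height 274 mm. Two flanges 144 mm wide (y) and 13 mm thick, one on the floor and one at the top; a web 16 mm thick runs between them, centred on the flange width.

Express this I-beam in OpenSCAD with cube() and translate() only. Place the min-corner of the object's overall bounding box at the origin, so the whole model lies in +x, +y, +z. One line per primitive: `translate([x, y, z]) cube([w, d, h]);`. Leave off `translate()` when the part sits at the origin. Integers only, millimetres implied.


cube([3660, 144, 13]);
translate([0, 64, 13]) cube([3660, 16, 248]);
translate([0, 0, 261]) cube([3660, 144, 13]);


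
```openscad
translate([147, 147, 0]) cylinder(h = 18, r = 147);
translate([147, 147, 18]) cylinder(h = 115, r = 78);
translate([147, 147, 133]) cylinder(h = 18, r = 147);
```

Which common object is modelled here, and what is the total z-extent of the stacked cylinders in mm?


A spool. The overall height is 151 mm.

Three coaxial cylinders, large–small–large — a spool. Two 18 mm flanges and a 115 mm core give 18 + 115 + 18 = 151 mm.


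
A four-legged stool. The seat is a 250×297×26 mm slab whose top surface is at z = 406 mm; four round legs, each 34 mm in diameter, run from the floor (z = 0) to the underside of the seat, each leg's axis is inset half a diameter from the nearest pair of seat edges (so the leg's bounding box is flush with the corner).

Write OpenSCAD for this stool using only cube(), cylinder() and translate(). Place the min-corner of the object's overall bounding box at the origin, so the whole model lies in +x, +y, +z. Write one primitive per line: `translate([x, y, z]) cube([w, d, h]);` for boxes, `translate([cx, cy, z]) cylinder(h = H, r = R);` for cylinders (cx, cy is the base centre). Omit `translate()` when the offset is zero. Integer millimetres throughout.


translate([0, 0, 380]) cube([250, 297, 26]);
translate([17, 17, 0]) cylinder(h = 380, r = 17);
translate([233, 17, 0]) cylinder(h = 380, r = 17);
translate([17, 280, 0]) cylinder(h = 380, r = 17);
translate([233, 280, 0]) cylinder(h = 380, r = 17);


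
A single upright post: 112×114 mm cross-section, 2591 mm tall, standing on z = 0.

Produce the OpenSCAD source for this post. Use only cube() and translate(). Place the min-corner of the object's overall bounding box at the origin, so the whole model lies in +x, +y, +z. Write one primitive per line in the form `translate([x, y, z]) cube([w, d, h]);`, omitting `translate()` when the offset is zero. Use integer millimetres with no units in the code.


cube([112, 114, 2591]);


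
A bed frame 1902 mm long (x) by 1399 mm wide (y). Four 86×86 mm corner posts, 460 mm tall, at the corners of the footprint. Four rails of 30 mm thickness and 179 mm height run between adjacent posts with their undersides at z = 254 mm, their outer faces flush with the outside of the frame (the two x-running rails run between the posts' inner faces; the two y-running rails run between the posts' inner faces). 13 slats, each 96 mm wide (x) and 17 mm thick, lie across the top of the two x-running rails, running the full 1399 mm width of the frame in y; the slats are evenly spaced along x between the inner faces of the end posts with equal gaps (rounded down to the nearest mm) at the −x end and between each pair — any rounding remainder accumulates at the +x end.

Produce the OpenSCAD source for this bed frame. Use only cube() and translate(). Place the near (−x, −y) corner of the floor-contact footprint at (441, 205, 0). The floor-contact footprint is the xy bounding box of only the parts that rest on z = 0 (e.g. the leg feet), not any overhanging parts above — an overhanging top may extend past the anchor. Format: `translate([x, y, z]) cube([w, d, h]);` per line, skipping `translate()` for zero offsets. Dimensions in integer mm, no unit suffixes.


translate([441, 205, 0]) cube([86, 86, 460]);
translate([441, 1518, 0]) cube([86, 86, 460]);
translate([2257, 205, 0]) cube([86, 86, 460]);
translate([2257, 1518, 0]) cube([86, 86, 460]);
translate([527, 205, 254]) cube([1730, 30, 179]);
translate([527, 1574, 254]) cube([1730, 30, 179]);
translate([441, 291, 254]) cube([30, 1227, 179]);
translate([2313, 291, 254]) cube([30, 1227, 179]);
translate([561, 205, 433]) cube([96, 1399, 17]);
translate([691, 205, 433]) cube([96, 1399, 17]);
translate([821, 205, 433]) cube([96, 1399, 17]);
translate([951, 205, 433]) cube([96, 1399, 17]);
translate([1081, 205, 433]) cube([96, 1399, 17]);
translate([1211, 205, 433]) cube([96, 1399, 17]);
translate([1341, 205, 433]) cube([96, 1399, 17]);
translate([1471, 205, 433]) cube([96, 1399, 17]);
translate([1601, 205, 433]) cube([96, 1399, 17]);
translate([1731, 205, 433]) cube([96, 1399, 17]);
translate([1861, 205, 433]) cube([96, 1399, 17]);
translate([1991, 205, 433]) cube([96, 1399, 17]);
translate([2121, 205, 433]) cube([96, 1399, 17]);


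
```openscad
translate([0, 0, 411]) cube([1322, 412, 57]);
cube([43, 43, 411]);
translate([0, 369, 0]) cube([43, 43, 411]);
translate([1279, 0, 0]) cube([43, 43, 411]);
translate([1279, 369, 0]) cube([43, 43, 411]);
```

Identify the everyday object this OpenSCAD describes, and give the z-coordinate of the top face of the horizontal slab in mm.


A bench. The seat-top height is 468 mm.

A long slab on four corner posts — a bench. The slab sits at z = 411 with thickness 57, so the top is 411 + 57 = 468 mm.


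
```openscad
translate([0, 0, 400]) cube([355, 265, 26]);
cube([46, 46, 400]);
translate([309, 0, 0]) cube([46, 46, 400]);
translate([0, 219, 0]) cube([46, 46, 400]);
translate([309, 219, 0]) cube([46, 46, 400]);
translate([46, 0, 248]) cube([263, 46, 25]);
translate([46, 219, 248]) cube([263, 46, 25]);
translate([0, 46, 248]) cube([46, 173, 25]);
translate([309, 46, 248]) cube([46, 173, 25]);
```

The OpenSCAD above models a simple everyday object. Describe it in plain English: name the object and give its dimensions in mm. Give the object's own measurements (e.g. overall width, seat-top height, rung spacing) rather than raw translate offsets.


A four-legged stool. The seat is a 355×265×26 mm slab whose top surface is at z = 426 mm; four square legs, each 46×46 mm in cross-section, run from the floor (z = 0) to the underside of the seat, each flush with a corner of the seat. Four stretchers, 46 mm wide and 25 mm tall, connect adjacent legs with their undersides at z = 248 mm, each running between the inner faces of the legs it joins and aligned with the legs' outer faces on the other axis.


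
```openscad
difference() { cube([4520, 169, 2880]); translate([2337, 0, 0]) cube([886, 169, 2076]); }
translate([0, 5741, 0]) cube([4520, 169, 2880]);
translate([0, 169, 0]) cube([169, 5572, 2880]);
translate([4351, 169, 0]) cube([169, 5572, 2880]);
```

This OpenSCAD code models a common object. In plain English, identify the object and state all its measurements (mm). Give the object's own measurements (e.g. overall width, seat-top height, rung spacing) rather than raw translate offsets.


A single room: four walls, each 2880 mm tall and 169 mm thick, enclosing an outside footprint 4520×5910 mm (x × y), no floor or roof. The front and back walls (−y and +y sides) run the full x-width; the side walls fit between their inner faces. A door opening 886 mm wide and 2076 mm tall is cut through the front wall from the floor up, its −x edge 2337 mm from the wall's −x end.


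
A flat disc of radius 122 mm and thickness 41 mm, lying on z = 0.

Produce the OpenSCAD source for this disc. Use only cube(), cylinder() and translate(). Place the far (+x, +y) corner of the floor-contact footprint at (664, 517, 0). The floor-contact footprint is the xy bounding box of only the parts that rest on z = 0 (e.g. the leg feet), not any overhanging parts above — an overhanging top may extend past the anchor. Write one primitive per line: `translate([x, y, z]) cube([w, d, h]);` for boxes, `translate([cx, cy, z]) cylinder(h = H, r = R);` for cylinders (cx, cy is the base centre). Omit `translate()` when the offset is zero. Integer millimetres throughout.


translate([542, 395, 0]) cylinder(h = 41, r = 122);


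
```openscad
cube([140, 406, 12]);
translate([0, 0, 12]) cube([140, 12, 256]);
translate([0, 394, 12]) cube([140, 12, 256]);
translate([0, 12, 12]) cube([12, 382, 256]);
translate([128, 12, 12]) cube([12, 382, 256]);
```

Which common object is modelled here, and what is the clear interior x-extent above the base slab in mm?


An open box. The internal width is 116 mm.

A 140×406 base slab with four walls standing on it — an open box. The base is 140 mm wide and the walls are 12 mm thick, so the internal width is 140 − 2 × 12 = 116 mm.


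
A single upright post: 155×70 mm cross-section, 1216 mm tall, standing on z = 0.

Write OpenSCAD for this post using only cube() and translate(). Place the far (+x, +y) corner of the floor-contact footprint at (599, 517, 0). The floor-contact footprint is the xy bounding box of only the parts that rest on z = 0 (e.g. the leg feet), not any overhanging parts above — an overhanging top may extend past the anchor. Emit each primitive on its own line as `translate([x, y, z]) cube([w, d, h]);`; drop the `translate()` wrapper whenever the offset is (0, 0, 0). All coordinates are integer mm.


translate([444, 447, 0]) cube([155, 70, 1216]);


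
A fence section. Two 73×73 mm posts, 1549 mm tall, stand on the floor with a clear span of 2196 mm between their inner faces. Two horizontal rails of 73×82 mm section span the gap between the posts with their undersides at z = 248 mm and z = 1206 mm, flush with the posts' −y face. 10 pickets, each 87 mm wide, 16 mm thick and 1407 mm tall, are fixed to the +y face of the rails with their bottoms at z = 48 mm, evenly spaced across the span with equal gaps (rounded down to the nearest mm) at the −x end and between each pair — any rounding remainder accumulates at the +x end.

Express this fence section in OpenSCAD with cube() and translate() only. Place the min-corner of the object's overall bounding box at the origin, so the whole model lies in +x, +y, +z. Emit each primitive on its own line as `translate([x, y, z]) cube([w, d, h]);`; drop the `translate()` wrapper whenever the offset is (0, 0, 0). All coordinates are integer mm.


cube([73, 73, 1549]);
translate([2269, 0, 0]) cube([73, 73, 1549]);
translate([73, 0, 248]) cube([2196, 73, 82]);
translate([73, 0, 1206]) cube([2196, 73, 82]);
translate([193, 73, 48]) cube([87, 16, 1407]);
translate([400, 73, 48]) cube([87, 16, 1407]);
translate([607, 73, 48]) cube([87, 16, 1407]);
translate([814, 73, 48]) cube([87, 16, 1407]);
translate([1021, 73, 48]) cube([87, 16, 1407]);
translate([1228, 73, 48]) cube([87, 16, 1407]);
translate([1435, 73, 48]) cube([87, 16, 1407]);
translate([1642, 73, 48]) cube([87, 16, 1407]);
translate([1849, 73, 48]) cube([87, 16, 1407]);
translate([2056, 73, 48]) cube([87, 16, 1407]);


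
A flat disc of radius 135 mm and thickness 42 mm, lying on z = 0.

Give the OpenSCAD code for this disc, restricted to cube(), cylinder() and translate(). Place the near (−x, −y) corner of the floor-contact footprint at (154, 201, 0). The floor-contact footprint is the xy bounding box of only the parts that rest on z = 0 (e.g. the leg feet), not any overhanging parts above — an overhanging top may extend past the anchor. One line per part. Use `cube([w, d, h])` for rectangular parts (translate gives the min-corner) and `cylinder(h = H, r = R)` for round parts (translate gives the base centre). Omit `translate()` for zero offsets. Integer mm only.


translate([289, 336, 0]) cylinder(h = 42, r = 135);


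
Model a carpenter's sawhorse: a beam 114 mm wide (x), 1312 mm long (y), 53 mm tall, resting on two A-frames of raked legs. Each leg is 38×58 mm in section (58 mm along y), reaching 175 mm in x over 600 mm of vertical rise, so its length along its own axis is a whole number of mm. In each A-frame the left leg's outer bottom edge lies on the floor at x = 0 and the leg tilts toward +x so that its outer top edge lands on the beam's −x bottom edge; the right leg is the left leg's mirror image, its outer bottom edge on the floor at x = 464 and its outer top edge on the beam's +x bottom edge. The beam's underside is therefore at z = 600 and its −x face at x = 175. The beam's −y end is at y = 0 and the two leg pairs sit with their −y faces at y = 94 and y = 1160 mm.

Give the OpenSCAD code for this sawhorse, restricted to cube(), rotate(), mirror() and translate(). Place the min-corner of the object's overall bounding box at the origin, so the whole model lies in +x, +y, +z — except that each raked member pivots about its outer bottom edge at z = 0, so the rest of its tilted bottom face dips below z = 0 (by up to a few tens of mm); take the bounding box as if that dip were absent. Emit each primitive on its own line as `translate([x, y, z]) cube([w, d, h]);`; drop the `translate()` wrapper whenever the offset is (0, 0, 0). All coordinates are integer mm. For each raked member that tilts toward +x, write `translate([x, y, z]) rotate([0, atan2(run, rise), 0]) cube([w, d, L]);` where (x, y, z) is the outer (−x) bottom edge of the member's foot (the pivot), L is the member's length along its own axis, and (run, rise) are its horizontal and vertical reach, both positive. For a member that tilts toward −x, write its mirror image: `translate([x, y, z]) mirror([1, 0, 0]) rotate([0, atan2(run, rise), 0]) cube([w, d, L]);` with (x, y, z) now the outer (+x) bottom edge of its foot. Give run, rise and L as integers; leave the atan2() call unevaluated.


// leg length = √(175² + 600²) = 625
// right-leg outer foot x = 2·175 + 114 = 464
// beam min-corner = (175, 0, 600)
translate([175, 0, 600]) cube([114, 1312, 53]);
translate([0, 94, 0]) rotate([0, atan2(175, 600), 0]) cube([38, 58, 625]);
translate([464, 94, 0]) mirror([1, 0, 0]) rotate([0, atan2(175, 600), 0]) cube([38, 58, 625]);
translate([0, 1160, 0]) rotate([0, atan2(175, 600), 0]) cube([38, 58, 625]);
translate([464, 1160, 0]) mirror([1, 0, 0]) rotate([0, atan2(175, 600), 0]) cube([38, 58, 625]);


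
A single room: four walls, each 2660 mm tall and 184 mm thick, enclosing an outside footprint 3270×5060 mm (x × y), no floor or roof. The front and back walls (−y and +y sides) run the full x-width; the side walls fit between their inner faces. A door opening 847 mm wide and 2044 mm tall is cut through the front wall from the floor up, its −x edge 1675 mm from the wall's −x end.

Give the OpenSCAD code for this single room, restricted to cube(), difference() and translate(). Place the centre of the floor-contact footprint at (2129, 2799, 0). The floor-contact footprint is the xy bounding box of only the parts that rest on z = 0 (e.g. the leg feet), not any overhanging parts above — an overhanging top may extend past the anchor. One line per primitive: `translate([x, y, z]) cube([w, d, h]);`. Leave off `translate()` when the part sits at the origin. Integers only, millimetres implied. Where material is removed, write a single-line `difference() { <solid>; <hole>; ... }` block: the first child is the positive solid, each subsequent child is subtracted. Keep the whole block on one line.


difference() { translate([494, 269, 0]) cube([3270, 184, 2660]); translate([2169, 269, 0]) cube([847, 184, 2044]); }
translate([494, 5145, 0]) cube([3270, 184, 2660]);
translate([494, 453, 0]) cube([184, 4692, 2660]);
translate([3580, 453, 0]) cube([184, 4692, 2660]);


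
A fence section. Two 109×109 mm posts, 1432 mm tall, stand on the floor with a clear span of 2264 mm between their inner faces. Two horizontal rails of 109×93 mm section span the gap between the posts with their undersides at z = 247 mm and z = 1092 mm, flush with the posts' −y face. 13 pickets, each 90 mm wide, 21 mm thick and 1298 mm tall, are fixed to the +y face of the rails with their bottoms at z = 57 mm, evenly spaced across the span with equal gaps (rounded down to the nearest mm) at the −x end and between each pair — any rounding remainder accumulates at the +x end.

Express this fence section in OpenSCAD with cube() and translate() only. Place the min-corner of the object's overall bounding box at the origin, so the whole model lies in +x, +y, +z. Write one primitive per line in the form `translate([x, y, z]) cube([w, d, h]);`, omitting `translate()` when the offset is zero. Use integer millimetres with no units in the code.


cube([109, 109, 1432]);
translate([2373, 0, 0]) cube([109, 109, 1432]);
translate([109, 0, 247]) cube([2264, 109, 93]);
translate([109, 0, 1092]) cube([2264, 109, 93]);
translate([187, 109, 57]) cube([90, 21, 1298]);
translate([355, 109, 57]) cube([90, 21, 1298]);
translate([523, 109, 57]) cube([90, 21, 1298]);
translate([691, 109, 57]) cube([90, 21, 1298]);
translate([859, 109, 57]) cube([90, 21, 1298]);
translate([1027, 109, 57]) cube([90, 21, 1298]);
translate([1195, 109, 57]) cube([90, 21, 1298]);
translate([1363, 109, 57]) cube([90, 21, 1298]);
translate([1531, 109, 57]) cube([90, 21, 1298]);
translate([1699, 109, 57]) cube([90, 21, 1298]);
translate([1867, 109, 57]) cube([90, 21, 1298]);
translate([2035, 109, 57]) cube([90, 21, 1298]);
translate([2203, 109, 57]) cube([90, 21, 1298]);


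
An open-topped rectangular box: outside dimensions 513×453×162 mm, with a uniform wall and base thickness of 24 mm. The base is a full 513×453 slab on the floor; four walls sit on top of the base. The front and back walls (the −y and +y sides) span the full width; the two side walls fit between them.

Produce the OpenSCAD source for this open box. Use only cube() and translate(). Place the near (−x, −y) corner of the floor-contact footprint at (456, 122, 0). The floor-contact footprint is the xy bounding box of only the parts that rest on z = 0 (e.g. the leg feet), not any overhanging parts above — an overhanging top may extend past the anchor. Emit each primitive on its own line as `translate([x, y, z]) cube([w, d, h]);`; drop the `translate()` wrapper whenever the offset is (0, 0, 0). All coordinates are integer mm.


translate([456, 122, 0]) cube([513, 453, 24]);
translate([456, 122, 24]) cube([513, 24, 138]);
translate([456, 551, 24]) cube([513, 24, 138]);
translate([456, 146, 24]) cube([24, 405, 138]);
translate([945, 146, 24]) cube([24, 405, 138]);


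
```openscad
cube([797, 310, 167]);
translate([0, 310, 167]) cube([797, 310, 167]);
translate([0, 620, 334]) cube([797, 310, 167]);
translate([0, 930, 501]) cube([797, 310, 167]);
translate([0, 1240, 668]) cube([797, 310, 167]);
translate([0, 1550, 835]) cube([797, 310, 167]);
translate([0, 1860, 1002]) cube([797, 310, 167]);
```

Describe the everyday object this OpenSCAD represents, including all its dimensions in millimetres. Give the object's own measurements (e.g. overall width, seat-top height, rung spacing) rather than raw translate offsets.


A straight staircase of 7 solid steps. Each step is 797 mm wide (x), 310 mm deep (y, the going) and 167 mm tall (the rise). The first step rests on the floor; each subsequent step sits one going further in +y and one rise higher in +z, directly behind and above the previous step with no overlap.


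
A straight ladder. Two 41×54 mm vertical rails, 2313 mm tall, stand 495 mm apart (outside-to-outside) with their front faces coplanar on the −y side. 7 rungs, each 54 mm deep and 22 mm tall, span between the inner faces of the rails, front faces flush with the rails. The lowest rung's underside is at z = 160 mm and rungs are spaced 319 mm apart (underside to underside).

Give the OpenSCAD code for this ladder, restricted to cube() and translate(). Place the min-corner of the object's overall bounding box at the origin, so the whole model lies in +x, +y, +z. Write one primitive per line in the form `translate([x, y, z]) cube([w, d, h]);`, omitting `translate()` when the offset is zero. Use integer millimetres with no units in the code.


// rung span = 495 - 2*41 = 413
// rung[k] z = 160 + k*319
cube([41, 54, 2313]);
translate([454, 0, 0]) cube([41, 54, 2313]);
translate([41, 0, 160]) cube([413, 54, 22]);
translate([41, 0, 479]) cube([413, 54, 22]);
translate([41, 0, 798]) cube([413, 54, 22]);
translate([41, 0, 1117]) cube([413, 54, 22]);
translate([41, 0, 1436]) cube([413, 54, 22]);
translate([41, 0, 1755]) cube([413, 54, 22]);
translate([41, 0, 2074]) cube([413, 54, 22]);


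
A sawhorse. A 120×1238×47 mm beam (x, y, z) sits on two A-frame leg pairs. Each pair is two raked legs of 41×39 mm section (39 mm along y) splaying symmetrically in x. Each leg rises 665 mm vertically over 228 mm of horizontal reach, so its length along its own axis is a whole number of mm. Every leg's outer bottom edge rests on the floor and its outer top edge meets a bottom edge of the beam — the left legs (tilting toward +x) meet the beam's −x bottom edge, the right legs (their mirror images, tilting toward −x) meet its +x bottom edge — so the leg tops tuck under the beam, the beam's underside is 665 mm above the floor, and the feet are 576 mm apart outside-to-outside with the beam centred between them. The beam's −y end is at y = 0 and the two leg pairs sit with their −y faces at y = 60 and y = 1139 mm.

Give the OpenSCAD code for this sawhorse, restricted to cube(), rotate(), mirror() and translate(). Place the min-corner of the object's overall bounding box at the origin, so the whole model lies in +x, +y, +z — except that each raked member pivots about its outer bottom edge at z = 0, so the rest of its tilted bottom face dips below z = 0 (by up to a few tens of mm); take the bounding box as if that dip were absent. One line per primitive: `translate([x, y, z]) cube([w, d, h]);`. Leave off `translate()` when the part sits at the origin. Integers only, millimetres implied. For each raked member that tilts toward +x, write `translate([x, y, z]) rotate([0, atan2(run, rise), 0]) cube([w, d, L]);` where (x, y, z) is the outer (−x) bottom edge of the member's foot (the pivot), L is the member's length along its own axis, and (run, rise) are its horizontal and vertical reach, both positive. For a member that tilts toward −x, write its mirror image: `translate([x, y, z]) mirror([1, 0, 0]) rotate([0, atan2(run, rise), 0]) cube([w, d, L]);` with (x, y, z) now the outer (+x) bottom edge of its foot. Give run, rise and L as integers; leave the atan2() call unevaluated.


translate([228, 0, 665]) cube([120, 1238, 47]);
translate([0, 60, 0]) rotate([0, atan2(228, 665), 0]) cube([41, 39, 703]);
translate([576, 60, 0]) mirror([1, 0, 0]) rotate([0, atan2(228, 665), 0]) cube([41, 39, 703]);
translate([0, 1139, 0]) rotate([0, atan2(228, 665), 0]) cube([41, 39, 703]);
translate([576, 1139, 0]) mirror([1, 0, 0]) rotate([0, atan2(228, 665), 0]) cube([41, 39, 703]);


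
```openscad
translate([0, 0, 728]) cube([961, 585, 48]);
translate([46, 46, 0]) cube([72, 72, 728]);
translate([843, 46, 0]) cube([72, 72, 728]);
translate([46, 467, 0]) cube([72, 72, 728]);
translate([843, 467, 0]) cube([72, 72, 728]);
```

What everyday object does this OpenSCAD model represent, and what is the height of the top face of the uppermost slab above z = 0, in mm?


A table. The table height is 776 mm.

A 961×585×48 slab sits at z = 728 on four 72 mm square posts — a table. The top surface is at 728 + 48 = 776 mm.


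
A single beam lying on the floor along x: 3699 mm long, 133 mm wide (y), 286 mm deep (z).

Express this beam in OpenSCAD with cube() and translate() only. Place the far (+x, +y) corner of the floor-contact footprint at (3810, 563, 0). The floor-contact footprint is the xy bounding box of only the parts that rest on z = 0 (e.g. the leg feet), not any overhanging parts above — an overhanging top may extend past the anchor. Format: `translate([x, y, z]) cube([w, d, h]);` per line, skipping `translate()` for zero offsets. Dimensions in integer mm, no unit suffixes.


translate([111, 430, 0]) cube([3699, 133, 286]);


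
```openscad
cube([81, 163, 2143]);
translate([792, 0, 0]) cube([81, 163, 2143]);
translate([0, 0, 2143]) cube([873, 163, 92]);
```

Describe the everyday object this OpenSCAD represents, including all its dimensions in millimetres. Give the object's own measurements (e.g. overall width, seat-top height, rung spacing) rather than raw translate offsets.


A door frame. The clear opening is 711 mm wide and 2143 mm high. Two 81 mm wide jambs, 163 mm deep, stand either side of the opening from the floor to the top of the opening. A 92 mm thick head sits across the top of both jambs, spanning the full outside width of the frame.


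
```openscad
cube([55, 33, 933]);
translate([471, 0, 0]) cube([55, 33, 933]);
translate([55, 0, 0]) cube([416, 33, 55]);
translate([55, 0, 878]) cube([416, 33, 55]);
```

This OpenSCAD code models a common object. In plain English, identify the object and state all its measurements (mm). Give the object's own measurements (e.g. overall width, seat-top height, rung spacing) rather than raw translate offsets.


A rectangular picture frame lying in the x–z plane (depth along y). The opening is 416 mm wide (x) by 823 mm tall (z), surrounded by a border 55 mm wide on all four sides. The frame is 33 mm deep and is made of two full-height vertical stiles with two horizontal rails fitted between them.


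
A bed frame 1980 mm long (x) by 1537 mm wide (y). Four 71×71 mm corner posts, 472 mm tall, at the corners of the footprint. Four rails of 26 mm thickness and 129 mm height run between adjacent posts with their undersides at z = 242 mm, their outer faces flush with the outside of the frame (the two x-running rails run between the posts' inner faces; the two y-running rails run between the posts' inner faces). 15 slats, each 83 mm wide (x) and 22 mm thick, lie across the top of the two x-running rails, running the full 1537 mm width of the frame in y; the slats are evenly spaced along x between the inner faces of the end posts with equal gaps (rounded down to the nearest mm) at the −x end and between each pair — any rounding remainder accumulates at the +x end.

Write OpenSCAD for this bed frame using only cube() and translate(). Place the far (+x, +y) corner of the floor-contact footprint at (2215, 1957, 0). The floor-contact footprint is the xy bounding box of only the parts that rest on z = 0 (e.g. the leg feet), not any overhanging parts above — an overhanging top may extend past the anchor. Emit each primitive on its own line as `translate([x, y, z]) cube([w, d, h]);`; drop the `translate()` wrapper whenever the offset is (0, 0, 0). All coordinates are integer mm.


translate([235, 420, 0]) cube([71, 71, 472]);
translate([235, 1886, 0]) cube([71, 71, 472]);
translate([2144, 420, 0]) cube([71, 71, 472]);
translate([2144, 1886, 0]) cube([71, 71, 472]);
translate([306, 420, 242]) cube([1838, 26, 129]);
translate([306, 1931, 242]) cube([1838, 26, 129]);
translate([235, 491, 242]) cube([26, 1395, 129]);
translate([2189, 491, 242]) cube([26, 1395, 129]);
translate([343, 420, 371]) cube([83, 1537, 22]);
translate([463, 420, 371]) cube([83, 1537, 22]);
translate([583, 420, 371]) cube([83, 1537, 22]);
translate([703, 420, 371]) cube([83, 1537, 22]);
translate([823, 420, 371]) cube([83, 1537, 22]);
translate([943, 420, 371]) cube([83, 1537, 22]);
translate([1063, 420, 371]) cube([83, 1537, 22]);
translate([1183, 420, 371]) cube([83, 1537, 22]);
translate([1303, 420, 371]) cube([83, 1537, 22]);
translate([1423, 420, 371]) cube([83, 1537, 22]);
translate([1543, 420, 371]) cube([83, 1537, 22]);
translate([1663, 420, 371]) cube([83, 1537, 22]);
translate([1783, 420, 371]) cube([83, 1537, 22]);
translate([1903, 420, 371]) cube([83, 1537, 22]);
translate([2023, 420, 371]) cube([83, 1537, 22]);


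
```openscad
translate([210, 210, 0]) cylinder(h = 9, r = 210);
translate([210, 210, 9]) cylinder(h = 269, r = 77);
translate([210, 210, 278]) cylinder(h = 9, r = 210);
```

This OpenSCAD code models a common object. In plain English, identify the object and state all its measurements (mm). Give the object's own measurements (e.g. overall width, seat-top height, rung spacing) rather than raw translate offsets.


A spool: two coaxial disc flanges of radius 210 mm and thickness 9 mm, joined by a core cylinder of radius 77 mm and height 269 mm. The lower flange rests on z = 0 and the three cylinders share a vertical axis.


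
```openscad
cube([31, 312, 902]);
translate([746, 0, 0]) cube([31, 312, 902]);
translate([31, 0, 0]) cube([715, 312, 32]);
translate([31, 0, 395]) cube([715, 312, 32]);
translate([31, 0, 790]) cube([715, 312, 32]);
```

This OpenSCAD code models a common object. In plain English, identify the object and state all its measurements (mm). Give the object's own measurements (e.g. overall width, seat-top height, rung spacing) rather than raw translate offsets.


An open bookshelf. Two side panels, each 31 mm thick, 312 mm deep and 902 mm tall, stand 777 mm apart (outside-to-outside). Between them sit 3 shelves, each 32 mm thick and 312 mm deep, spanning the full gap between the sides. The bottom shelf rests on the floor (its underside at z = 0) and the clear gap between one shelf's top and the next shelf's underside is 363 mm.


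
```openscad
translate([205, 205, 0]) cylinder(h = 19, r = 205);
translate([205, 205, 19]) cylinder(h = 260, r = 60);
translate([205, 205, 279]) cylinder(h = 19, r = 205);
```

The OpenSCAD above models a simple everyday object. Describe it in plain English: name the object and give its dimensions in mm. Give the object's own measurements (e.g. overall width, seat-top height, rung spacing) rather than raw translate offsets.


A spool: two coaxial disc flanges of radius 205 mm and thickness 19 mm, joined by a core cylinder of radius 60 mm and height 260 mm. The lower flange rests on z = 0 and the three cylinders share a vertical axis.


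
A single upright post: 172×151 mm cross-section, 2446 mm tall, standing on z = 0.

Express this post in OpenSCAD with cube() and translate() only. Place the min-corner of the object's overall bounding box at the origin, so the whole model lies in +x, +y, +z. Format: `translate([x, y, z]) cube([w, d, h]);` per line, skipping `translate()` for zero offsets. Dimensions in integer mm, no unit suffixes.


cube([172, 151, 2446]);


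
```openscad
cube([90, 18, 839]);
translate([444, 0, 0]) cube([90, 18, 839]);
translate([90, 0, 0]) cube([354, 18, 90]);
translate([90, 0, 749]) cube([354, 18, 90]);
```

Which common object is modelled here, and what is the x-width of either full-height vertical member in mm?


A picture frame. The border width is 90 mm.

Four thin pieces enclosing a rectangular opening — a picture frame. The two full-height stiles are 839 mm tall; the top rail sits at z = 749 and is 90 mm tall, so the border above the opening is 839 − 749 = 90 mm, matching the stile x-width.


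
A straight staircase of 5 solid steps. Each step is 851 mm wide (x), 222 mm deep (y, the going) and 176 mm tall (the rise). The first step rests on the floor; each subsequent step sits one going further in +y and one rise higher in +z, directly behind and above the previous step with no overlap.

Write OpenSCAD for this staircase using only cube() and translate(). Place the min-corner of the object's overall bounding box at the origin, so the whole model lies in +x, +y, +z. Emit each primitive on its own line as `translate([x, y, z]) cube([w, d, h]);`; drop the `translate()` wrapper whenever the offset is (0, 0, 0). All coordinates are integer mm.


cube([851, 222, 176]);
translate([0, 222, 176]) cube([851, 222, 176]);
translate([0, 444, 352]) cube([851, 222, 176]);
translate([0, 666, 528]) cube([851, 222, 176]);
translate([0, 888, 704]) cube([851, 222, 176]);


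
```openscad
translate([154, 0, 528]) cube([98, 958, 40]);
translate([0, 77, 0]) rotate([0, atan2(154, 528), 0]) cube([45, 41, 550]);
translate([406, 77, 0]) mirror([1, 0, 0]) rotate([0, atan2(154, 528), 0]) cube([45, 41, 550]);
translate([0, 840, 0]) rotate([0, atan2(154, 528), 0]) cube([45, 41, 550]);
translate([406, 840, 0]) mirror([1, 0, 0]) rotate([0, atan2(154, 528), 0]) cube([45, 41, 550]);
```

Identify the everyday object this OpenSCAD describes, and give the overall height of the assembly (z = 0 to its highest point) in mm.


A sawhorse. The overall height is 568 mm.

A beam across two mirrored pairs of raked legs — a sawhorse. The beam's underside is at z = 528 (matching the legs' vertical rise in atan2(154, 528)) and the beam is 40 mm tall, so its top is at 528 + 40 = 568 mm. The raked legs top out at the beam's underside, so that is the highest point.


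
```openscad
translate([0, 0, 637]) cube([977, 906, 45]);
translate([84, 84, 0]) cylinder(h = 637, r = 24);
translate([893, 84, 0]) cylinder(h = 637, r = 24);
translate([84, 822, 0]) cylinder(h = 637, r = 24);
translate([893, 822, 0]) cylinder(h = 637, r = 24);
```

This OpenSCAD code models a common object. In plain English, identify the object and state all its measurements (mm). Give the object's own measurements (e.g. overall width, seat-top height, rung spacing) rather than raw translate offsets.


A table: top 977 mm (x) × 906 mm (y), 45 mm thick, upper face at z = 682 mm, on four round legs of 48 mm diameter, each leg's bounding box inset 60 mm from the nearest pair of top edges from z = 0 to the bottom of the top.
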